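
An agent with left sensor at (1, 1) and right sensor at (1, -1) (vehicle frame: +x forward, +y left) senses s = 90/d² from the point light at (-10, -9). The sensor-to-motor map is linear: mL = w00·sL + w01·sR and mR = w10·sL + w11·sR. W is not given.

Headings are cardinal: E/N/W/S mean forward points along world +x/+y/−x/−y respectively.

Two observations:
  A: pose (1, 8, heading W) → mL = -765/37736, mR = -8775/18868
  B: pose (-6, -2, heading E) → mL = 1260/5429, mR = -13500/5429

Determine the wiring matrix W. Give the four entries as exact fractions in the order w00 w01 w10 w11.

-1/2 1/2 -1 -1

obs A: pose=(1,8,W) → sL=45/178, sR=45/212, mL=-765/37736, mR=-8775/18868
obs B: pose=(-6,-2,E) → sL=90/89, sR=90/61, mL=1260/5429, mR=-13500/5429
sensor matrix S = [[45/178, 45/212], [90/89, 90/61]]; det S = 91125/575474
solve [mL_A; mL_B] = S·[w00; w01] and [mR_A; mR_B] = S·[w10; w11]:
  w00 = -1/2, w01 = 1/2, w10 = -1, w11 = -1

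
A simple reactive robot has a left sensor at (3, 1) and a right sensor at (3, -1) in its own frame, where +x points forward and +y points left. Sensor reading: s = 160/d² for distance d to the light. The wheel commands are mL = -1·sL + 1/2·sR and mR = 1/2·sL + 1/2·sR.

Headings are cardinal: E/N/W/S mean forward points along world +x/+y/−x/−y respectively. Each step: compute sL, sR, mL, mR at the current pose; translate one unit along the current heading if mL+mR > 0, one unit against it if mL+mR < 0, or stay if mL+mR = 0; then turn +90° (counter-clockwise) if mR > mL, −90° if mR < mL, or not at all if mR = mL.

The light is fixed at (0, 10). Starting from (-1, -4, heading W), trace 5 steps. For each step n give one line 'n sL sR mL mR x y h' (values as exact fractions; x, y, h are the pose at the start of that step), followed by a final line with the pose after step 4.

n=0: pose=(-1,-4,W); sL=160/241, sR=32/37; mL=-2064/8917, mR=6816/8917; mL+mR=4752/8917 → advance +1; mR−mL=240/241 → turn +1·90°
n=1: pose=(-2,-4,S); sL=16/29, sR=80/149; mL=-1224/4321, mR=2352/4321; mL+mR=1128/4321 → advance +1; mR−mL=24/29 → turn +1·90°
n=2: pose=(-2,-5,E); sL=160/197, sR=160/257; mL=-25360/50629, mR=36320/50629; mL+mR=10960/50629 → advance +1; mR−mL=240/197 → turn +1·90°
n=3: pose=(-1,-5,N); sL=40/37, sR=10/9; mL=-175/333, mR=365/333; mL+mR=190/333 → advance +1; mR−mL=60/37 → turn +1·90°
n=4: pose=(-1,-4,W); sL=160/241, sR=32/37; mL=-2064/8917, mR=6816/8917; mL+mR=4752/8917 → advance +1; mR−mL=240/241 → turn +1·90°

0 160/241 32/37 -2064/8917 6816/8917 -1 -4 W
1 16/29 80/149 -1224/4321 2352/4321 -2 -4 S
2 160/197 160/257 -25360/50629 36320/50629 -2 -5 E
3 40/37 10/9 -175/333 365/333 -1 -5 N
4 160/241 32/37 -2064/8917 6816/8917 -1 -4 W
final -2 -4 S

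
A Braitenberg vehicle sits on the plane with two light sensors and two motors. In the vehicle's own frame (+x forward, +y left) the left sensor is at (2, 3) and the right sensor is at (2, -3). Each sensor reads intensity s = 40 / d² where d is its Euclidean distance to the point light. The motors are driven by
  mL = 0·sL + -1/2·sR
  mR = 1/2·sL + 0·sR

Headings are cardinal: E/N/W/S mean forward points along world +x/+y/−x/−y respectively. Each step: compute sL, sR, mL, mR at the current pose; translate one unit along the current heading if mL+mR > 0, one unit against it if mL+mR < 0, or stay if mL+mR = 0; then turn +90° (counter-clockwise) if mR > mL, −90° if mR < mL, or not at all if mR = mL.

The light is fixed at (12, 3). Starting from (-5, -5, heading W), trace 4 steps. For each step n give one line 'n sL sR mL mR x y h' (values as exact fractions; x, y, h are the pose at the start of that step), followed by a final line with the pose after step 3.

n=0: pose=(-5,-5,W); sL=20/241, sR=20/193; mL=-10/193, mR=10/241; mL+mR=-480/46513 → advance -1; mR−mL=4340/46513 → turn +1·90°
n=1: pose=(-4,-5,S); sL=40/269, sR=40/461; mL=-20/461, mR=20/269; mL+mR=3840/124009 → advance +1; mR−mL=14600/124009 → turn +1·90°
n=2: pose=(-4,-6,E); sL=5/29, sR=2/17; mL=-1/17, mR=5/58; mL+mR=27/986 → advance +1; mR−mL=143/986 → turn +1·90°
n=3: pose=(-3,-6,N); sL=40/373, sR=40/193; mL=-20/193, mR=20/373; mL+mR=-3600/71989 → advance -1; mR−mL=11320/71989 → turn +1·90°

0 20/241 20/193 -10/193 10/241 -5 -5 W
1 40/269 40/461 -20/461 20/269 -4 -5 S
2 5/29 2/17 -1/17 5/58 -4 -6 E
3 40/373 40/193 -20/193 20/373 -3 -6 N
final -3 -7 W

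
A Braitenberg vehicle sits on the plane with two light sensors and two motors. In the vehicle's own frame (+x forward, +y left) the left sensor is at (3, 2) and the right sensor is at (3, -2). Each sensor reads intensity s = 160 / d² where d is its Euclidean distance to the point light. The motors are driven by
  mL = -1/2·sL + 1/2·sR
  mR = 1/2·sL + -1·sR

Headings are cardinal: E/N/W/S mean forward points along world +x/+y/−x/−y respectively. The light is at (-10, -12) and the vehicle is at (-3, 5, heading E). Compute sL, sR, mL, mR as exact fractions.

left sensor world pos  = (0, 7); dL² = 461
right sensor world pos = (0, 3); dR² = 325
sL = 160/461 = 160/461
sR = 160/325 = 32/65
mL = -1/2·sL + 1/2·sR = 2176/29965
mR = 1/2·sL + -1·sR = -9552/29965

160/461 32/65 2176/29965 -9552/29965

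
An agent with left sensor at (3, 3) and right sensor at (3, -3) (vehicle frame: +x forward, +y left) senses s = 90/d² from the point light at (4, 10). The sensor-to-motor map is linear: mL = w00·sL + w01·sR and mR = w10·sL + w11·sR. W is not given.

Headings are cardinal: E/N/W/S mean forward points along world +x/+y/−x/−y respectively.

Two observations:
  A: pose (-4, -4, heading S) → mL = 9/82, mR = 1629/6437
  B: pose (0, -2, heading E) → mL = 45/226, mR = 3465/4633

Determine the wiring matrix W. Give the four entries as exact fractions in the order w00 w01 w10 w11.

0 1/2 1/2 1/2

obs A: pose=(-4,-4,S) → sL=45/157, sR=9/41, mL=9/82, mR=1629/6437
obs B: pose=(0,-2,E) → sL=45/41, sR=45/113, mL=45/226, mR=3465/4633
sensor matrix S = [[45/157, 9/41], [45/41, 45/113]]; det S = -3781080/29822621
solve [mL_A; mL_B] = S·[w00; w01] and [mR_A; mR_B] = S·[w10; w11]:
  w00 = 0, w01 = 1/2, w10 = 1/2, w11 = 1/2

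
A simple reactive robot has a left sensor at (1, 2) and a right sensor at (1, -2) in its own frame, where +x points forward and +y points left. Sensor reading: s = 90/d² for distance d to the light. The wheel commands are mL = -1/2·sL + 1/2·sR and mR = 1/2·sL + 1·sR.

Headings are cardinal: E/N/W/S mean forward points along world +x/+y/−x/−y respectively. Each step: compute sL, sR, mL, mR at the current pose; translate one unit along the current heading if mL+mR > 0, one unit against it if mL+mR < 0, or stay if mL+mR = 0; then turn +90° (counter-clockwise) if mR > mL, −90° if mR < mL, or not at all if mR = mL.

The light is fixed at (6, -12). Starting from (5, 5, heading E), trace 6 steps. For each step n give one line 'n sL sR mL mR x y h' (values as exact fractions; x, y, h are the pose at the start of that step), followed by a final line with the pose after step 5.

0 90/361 2/5 136/1805 947/1805 5 5 E
1 45/164 45/164 0 135/328 6 5 N
2 90/257 90/401 -6480/103057 41175/103057 6 6 W
3 9/29 45/149 -18/4321 3951/8642 5 6 S
4 90/361 2/5 136/1805 947/1805 5 5 E
5 45/164 45/164 0 135/328 6 5 N
final 6 6 W

n=0: pose=(5,5,E); sL=90/361, sR=2/5; mL=136/1805, mR=947/1805; mL+mR=3/5 → advance +1; mR−mL=811/1805 → turn +1·90°
n=1: pose=(6,5,N); sL=45/164, sR=45/164; mL=0, mR=135/328; mL+mR=135/328 → advance +1; mR−mL=135/328 → turn +1·90°
n=2: pose=(6,6,W); sL=90/257, sR=90/401; mL=-6480/103057, mR=41175/103057; mL+mR=135/401 → advance +1; mR−mL=47655/103057 → turn +1·90°
n=3: pose=(5,6,S); sL=9/29, sR=45/149; mL=-18/4321, mR=3951/8642; mL+mR=135/298 → advance +1; mR−mL=3987/8642 → turn +1·90°
n=4: pose=(5,5,E); sL=90/361, sR=2/5; mL=136/1805, mR=947/1805; mL+mR=3/5 → advance +1; mR−mL=811/1805 → turn +1·90°
n=5: pose=(6,5,N); sL=45/164, sR=45/164; mL=0, mR=135/328; mL+mR=135/328 → advance +1; mR−mL=135/328 → turn +1·90°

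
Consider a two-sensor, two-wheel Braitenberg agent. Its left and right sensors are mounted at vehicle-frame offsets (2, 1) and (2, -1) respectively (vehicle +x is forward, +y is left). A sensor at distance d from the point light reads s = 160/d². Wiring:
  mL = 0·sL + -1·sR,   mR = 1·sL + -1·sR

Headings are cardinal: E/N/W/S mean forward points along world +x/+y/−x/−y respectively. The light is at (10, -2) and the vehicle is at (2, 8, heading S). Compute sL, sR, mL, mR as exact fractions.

left sensor world pos  = (3, 6); dL² = 113
right sensor world pos = (1, 6); dR² = 145
sL = 160/113 = 160/113
sR = 160/145 = 32/29
mL = 0·sL + -1·sR = -32/29
mR = 1·sL + -1·sR = 1024/3277

160/113 32/29 -32/29 1024/3277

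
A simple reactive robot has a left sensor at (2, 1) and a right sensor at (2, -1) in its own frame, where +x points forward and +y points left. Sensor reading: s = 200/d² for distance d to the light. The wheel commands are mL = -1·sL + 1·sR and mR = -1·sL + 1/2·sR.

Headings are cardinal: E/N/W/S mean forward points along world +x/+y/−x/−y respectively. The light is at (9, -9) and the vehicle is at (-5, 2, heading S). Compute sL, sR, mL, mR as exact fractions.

4/5 100/153 -112/765 -362/765

left sensor world pos  = (-4, 0); dL² = 250
right sensor world pos = (-6, 0); dR² = 306
sL = 200/250 = 4/5
sR = 200/306 = 100/153
mL = -1·sL + 1·sR = -112/765
mR = -1·sL + 1/2·sR = -362/765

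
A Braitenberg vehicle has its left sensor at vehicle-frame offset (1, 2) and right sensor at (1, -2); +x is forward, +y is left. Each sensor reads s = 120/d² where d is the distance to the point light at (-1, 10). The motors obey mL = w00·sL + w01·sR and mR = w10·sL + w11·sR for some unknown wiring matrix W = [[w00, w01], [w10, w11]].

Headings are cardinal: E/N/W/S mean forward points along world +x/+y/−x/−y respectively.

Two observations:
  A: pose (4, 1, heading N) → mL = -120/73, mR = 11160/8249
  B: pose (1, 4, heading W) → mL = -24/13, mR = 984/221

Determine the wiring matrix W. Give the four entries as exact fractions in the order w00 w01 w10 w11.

-1 0 1/2 1/2

obs A: pose=(4,1,N) → sL=120/73, sR=120/113, mL=-120/73, mR=11160/8249
obs B: pose=(1,4,W) → sL=24/13, sR=120/17, mL=-24/13, mR=984/221
sensor matrix S = [[120/73, 120/113], [24/13, 120/17]]; det S = 17579520/1823029
solve [mL_A; mL_B] = S·[w00; w01] and [mR_A; mR_B] = S·[w10; w11]:
  w00 = -1, w01 = 0, w10 = 1/2, w11 = 1/2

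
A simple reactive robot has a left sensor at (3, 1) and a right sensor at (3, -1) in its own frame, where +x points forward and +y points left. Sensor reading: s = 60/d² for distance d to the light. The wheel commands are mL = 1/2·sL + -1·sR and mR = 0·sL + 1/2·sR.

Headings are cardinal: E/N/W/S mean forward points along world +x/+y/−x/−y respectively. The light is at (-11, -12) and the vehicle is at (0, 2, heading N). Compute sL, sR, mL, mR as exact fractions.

left sensor world pos  = (-1, 5); dL² = 389
right sensor world pos = (1, 5); dR² = 433
sL = 60/389 = 60/389
sR = 60/433 = 60/433
mL = 1/2·sL + -1·sR = -10350/168437
mR = 0·sL + 1/2·sR = 30/433

60/389 60/433 -10350/168437 30/433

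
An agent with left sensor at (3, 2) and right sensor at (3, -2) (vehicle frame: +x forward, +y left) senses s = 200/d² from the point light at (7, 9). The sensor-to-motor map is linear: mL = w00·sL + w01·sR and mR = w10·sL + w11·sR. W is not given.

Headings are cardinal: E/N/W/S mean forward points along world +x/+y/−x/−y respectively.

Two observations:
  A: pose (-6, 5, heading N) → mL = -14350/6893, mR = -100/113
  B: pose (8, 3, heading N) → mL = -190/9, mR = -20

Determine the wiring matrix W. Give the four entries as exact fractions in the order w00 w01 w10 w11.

obs A: pose=(-6,5,N) → sL=100/113, sR=100/61, mL=-14350/6893, mR=-100/113
obs B: pose=(8,3,N) → sL=20, sR=100/9, mL=-190/9, mR=-20
sensor matrix S = [[100/113, 100/61], [20, 100/9]]; det S = -1424000/62037
solve [mL_A; mL_B] = S·[w00; w01] and [mR_A; mR_B] = S·[w10; w11]:
  w00 = -1/2, w01 = -1, w10 = -1, w11 = 0

-1/2 -1 -1 0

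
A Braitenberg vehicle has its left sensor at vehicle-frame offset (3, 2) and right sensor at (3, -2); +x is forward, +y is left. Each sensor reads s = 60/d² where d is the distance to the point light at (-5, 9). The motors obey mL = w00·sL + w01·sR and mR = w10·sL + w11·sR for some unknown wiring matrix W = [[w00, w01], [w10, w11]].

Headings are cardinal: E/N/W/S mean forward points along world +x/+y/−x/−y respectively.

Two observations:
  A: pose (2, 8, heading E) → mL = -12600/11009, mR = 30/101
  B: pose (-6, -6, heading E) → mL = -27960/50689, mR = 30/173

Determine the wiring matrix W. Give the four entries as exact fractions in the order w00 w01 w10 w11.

obs A: pose=(2,8,E) → sL=60/101, sR=60/109, mL=-12600/11009, mR=30/101
obs B: pose=(-6,-6,E) → sL=60/173, sR=60/293, mL=-27960/50689, mR=30/173
sensor matrix S = [[60/101, 60/109], [60/173, 60/293]]; det S = -38649600/558035201
solve [mL_A; mL_B] = S·[w00; w01] and [mR_A; mR_B] = S·[w10; w11]:
  w00 = -1, w01 = -1, w10 = 1/2, w11 = 0

-1 -1 1/2 0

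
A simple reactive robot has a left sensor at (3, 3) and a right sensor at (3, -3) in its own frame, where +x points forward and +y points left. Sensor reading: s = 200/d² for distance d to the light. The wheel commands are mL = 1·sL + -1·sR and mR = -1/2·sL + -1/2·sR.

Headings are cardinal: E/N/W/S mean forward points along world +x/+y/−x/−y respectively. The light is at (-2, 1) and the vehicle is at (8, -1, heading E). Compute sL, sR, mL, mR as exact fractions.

left sensor world pos  = (11, 2); dL² = 170
right sensor world pos = (11, -4); dR² = 194
sL = 200/170 = 20/17
sR = 200/194 = 100/97
mL = 1·sL + -1·sR = 240/1649
mR = -1/2·sL + -1/2·sR = -1820/1649

20/17 100/97 240/1649 -1820/1649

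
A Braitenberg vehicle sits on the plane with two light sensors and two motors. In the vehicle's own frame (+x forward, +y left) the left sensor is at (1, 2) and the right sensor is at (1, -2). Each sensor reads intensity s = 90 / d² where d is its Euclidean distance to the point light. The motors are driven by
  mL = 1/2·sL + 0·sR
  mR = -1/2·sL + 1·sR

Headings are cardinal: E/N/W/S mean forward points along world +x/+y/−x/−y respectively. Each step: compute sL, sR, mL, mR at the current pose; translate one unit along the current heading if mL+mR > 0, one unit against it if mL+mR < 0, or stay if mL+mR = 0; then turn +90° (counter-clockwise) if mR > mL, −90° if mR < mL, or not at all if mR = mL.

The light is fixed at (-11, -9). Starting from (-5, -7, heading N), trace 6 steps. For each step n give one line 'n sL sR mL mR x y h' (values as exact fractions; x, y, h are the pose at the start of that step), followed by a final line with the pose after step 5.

0 18/5 90/73 9/5 -207/365 -5 -7 N
1 45/37 9/5 45/74 441/370 -5 -6 E
2 90/41 90/97 45/41 -675/3977 -4 -6 N
3 9/10 45/34 9/20 297/340 -4 -5 E
4 90/61 18/25 45/61 -27/1525 -3 -5 N
5 9/13 1 9/26 17/26 -3 -4 E
final -2 -4 N

n=0: pose=(-5,-7,N); sL=18/5, sR=90/73; mL=9/5, mR=-207/365; mL+mR=90/73 → advance +1; mR−mL=-864/365 → turn -1·90°
n=1: pose=(-5,-6,E); sL=45/37, sR=9/5; mL=45/74, mR=441/370; mL+mR=9/5 → advance +1; mR−mL=108/185 → turn +1·90°
n=2: pose=(-4,-6,N); sL=90/41, sR=90/97; mL=45/41, mR=-675/3977; mL+mR=90/97 → advance +1; mR−mL=-5040/3977 → turn -1·90°
n=3: pose=(-4,-5,E); sL=9/10, sR=45/34; mL=9/20, mR=297/340; mL+mR=45/34 → advance +1; mR−mL=36/85 → turn +1·90°
n=4: pose=(-3,-5,N); sL=90/61, sR=18/25; mL=45/61, mR=-27/1525; mL+mR=18/25 → advance +1; mR−mL=-1152/1525 → turn -1·90°
n=5: pose=(-3,-4,E); sL=9/13, sR=1; mL=9/26, mR=17/26; mL+mR=1 → advance +1; mR−mL=4/13 → turn +1·90°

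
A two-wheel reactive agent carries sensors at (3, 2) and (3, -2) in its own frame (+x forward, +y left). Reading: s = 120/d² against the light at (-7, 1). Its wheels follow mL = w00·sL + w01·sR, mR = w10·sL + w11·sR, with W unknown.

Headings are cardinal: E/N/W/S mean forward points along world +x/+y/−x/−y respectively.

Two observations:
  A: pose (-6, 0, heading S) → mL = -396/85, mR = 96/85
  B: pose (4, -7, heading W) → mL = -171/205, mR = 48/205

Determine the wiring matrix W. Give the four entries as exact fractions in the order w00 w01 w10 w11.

1/2 -1 -1/2 1/2

obs A: pose=(-6,0,S) → sL=24/5, sR=120/17, mL=-396/85, mR=96/85
obs B: pose=(4,-7,W) → sL=30/41, sR=6/5, mL=-171/205, mR=48/205
sensor matrix S = [[24/5, 120/17], [30/41, 6/5]]; det S = 10368/17425
solve [mL_A; mL_B] = S·[w00; w01] and [mR_A; mR_B] = S·[w10; w11]:
  w00 = 1/2, w01 = -1, w10 = -1/2, w11 = 1/2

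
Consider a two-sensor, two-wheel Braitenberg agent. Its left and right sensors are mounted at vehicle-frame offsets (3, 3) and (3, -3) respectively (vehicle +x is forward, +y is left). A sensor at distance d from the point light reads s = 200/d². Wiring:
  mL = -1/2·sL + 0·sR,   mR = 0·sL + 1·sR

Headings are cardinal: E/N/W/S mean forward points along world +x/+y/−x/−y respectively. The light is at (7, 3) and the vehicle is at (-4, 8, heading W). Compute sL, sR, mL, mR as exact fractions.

left sensor world pos  = (-7, 5); dL² = 200
right sensor world pos = (-7, 11); dR² = 260
sL = 200/200 = 1
sR = 200/260 = 10/13
mL = -1/2·sL + 0·sR = -1/2
mR = 0·sL + 1·sR = 10/13

1 10/13 -1/2 10/13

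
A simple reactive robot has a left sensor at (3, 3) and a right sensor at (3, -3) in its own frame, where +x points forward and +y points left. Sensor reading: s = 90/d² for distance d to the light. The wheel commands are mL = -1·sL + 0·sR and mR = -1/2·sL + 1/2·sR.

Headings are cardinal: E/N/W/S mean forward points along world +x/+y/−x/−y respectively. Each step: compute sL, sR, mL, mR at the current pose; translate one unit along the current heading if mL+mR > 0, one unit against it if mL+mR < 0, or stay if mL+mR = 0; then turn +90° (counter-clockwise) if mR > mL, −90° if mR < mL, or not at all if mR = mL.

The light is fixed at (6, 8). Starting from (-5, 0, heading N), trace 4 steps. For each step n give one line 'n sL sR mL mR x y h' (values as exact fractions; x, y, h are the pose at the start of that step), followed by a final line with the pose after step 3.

n=0: pose=(-5,0,N); sL=90/221, sR=90/89; mL=-90/221, mR=5940/19669; mL+mR=-2070/19669 → advance -1; mR−mL=13950/19669 → turn +1·90°
n=1: pose=(-5,-1,W); sL=9/34, sR=45/116; mL=-9/34, mR=243/3944; mL+mR=-801/3944 → advance -1; mR−mL=1287/3944 → turn +1·90°
n=2: pose=(-4,-1,S); sL=90/193, sR=90/313; mL=-90/193, mR=-5400/60409; mL+mR=-33570/60409 → advance -1; mR−mL=22770/60409 → turn +1·90°
n=3: pose=(-4,0,E); sL=45/37, sR=9/17; mL=-45/37, mR=-216/629; mL+mR=-981/629 → advance -1; mR−mL=549/629 → turn +1·90°

0 90/221 90/89 -90/221 5940/19669 -5 0 N
1 9/34 45/116 -9/34 243/3944 -5 -1 W
2 90/193 90/313 -90/193 -5400/60409 -4 -1 S
3 45/37 9/17 -45/37 -216/629 -4 0 E
final -5 0 N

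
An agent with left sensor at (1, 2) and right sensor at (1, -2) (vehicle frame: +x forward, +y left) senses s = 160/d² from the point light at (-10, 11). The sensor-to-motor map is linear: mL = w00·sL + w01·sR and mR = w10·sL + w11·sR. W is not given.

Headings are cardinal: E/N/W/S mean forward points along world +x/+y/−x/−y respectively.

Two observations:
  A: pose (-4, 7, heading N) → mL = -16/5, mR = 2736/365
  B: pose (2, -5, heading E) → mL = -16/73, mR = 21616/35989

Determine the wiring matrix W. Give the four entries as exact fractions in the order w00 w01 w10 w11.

obs A: pose=(-4,7,N) → sL=32/5, sR=160/73, mL=-16/5, mR=2736/365
obs B: pose=(2,-5,E) → sL=32/73, sR=160/493, mL=-16/73, mR=21616/35989
sensor matrix S = [[32/5, 160/73], [32/73, 160/493]]; det S = 2932736/2627197
solve [mL_A; mL_B] = S·[w00; w01] and [mR_A; mR_B] = S·[w10; w11]:
  w00 = -1/2, w01 = 0, w10 = 1, w11 = 1/2

-1/2 0 1 1/2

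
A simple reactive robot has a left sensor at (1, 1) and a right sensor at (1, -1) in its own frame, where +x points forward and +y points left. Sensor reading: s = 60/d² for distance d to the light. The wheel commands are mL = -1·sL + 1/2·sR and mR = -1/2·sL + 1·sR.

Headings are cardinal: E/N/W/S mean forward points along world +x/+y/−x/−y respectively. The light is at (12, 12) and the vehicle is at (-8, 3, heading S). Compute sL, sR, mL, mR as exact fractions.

left sensor world pos  = (-7, 2); dL² = 461
right sensor world pos = (-9, 2); dR² = 541
sL = 60/461 = 60/461
sR = 60/541 = 60/541
mL = -1·sL + 1/2·sR = -18630/249401
mR = -1/2·sL + 1·sR = 11430/249401

60/461 60/541 -18630/249401 11430/249401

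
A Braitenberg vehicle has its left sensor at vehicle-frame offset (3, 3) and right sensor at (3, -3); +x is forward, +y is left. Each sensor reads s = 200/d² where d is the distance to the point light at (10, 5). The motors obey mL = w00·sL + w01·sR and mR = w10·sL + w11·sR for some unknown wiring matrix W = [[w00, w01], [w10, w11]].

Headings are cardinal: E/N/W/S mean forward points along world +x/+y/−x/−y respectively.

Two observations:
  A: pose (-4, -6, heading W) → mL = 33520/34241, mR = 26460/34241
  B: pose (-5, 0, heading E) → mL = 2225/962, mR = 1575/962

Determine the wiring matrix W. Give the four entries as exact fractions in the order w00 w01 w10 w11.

obs A: pose=(-4,-6,W) → sL=40/97, sR=200/353, mL=33520/34241, mR=26460/34241
obs B: pose=(-5,0,E) → sL=50/37, sR=25/26, mL=2225/962, mR=1575/962
sensor matrix S = [[40/97, 200/353], [50/37, 25/26]]; det S = -6079500/16469921
solve [mL_A; mL_B] = S·[w00; w01] and [mR_A; mR_B] = S·[w10; w11]:
  w00 = 1, w01 = 1, w10 = 1/2, w11 = 1

1 1 1/2 1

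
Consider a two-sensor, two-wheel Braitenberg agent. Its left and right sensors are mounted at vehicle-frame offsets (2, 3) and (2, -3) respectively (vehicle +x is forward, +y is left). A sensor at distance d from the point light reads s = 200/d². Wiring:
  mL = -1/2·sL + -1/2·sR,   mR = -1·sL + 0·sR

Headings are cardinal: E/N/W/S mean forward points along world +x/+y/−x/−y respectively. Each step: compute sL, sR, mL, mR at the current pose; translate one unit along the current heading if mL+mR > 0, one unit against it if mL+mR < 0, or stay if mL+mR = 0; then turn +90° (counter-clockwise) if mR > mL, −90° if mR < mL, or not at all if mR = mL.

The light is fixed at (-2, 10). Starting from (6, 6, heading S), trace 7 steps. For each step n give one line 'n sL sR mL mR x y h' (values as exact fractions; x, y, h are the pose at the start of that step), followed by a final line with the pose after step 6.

n=0: pose=(6,6,S); sL=200/157, sR=200/61; mL=-21800/9577, mR=-200/157; mL+mR=-34000/9577 → advance -1; mR−mL=9600/9577 → turn +1·90°
n=1: pose=(6,7,E); sL=2, sR=25/17; mL=-59/34, mR=-2; mL+mR=-127/34 → advance -1; mR−mL=-9/34 → turn -1·90°
n=2: pose=(5,7,S); sL=8/5, sR=200/41; mL=-664/205, mR=-8/5; mL+mR=-992/205 → advance -1; mR−mL=336/205 → turn +1·90°
n=3: pose=(5,8,E); sL=100/41, sR=100/53; mL=-4700/2173, mR=-100/41; mL+mR=-10000/2173 → advance -1; mR−mL=-600/2173 → turn -1·90°
n=4: pose=(4,8,S); sL=200/97, sR=8; mL=-488/97, mR=-200/97; mL+mR=-688/97 → advance -1; mR−mL=288/97 → turn +1·90°
n=5: pose=(4,9,E); sL=50/17, sR=5/2; mL=-185/68, mR=-50/17; mL+mR=-385/68 → advance -1; mR−mL=-15/68 → turn -1·90°
n=6: pose=(3,9,S); sL=200/73, sR=200/13; mL=-8600/949, mR=-200/73; mL+mR=-11200/949 → advance -1; mR−mL=6000/949 → turn +1·90°

0 200/157 200/61 -21800/9577 -200/157 6 6 S
1 2 25/17 -59/34 -2 6 7 E
2 8/5 200/41 -664/205 -8/5 5 7 S
3 100/41 100/53 -4700/2173 -100/41 5 8 E
4 200/97 8 -488/97 -200/97 4 8 S
5 50/17 5/2 -185/68 -50/17 4 9 E
6 200/73 200/13 -8600/949 -200/73 3 9 S
final 3 10 E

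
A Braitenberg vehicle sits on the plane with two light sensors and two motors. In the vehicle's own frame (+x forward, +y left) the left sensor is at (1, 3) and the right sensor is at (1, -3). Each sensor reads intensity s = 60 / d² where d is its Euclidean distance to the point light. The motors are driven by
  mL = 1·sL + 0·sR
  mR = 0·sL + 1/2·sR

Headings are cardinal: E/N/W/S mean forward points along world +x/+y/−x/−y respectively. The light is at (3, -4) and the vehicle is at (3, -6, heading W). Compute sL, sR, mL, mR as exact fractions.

left sensor world pos  = (2, -9); dL² = 26
right sensor world pos = (2, -3); dR² = 2
sL = 60/26 = 30/13
sR = 60/2 = 30
mL = 1·sL + 0·sR = 30/13
mR = 0·sL + 1/2·sR = 15

30/13 30 30/13 15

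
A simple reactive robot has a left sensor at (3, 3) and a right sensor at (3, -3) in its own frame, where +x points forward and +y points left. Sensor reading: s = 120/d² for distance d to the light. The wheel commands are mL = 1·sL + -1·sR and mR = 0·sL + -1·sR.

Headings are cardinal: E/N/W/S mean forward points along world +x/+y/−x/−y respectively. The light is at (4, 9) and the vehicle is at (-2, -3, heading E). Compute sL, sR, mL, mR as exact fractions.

left sensor world pos  = (1, 0); dL² = 90
right sensor world pos = (1, -6); dR² = 234
sL = 120/90 = 4/3
sR = 120/234 = 20/39
mL = 1·sL + -1·sR = 32/39
mR = 0·sL + -1·sR = -20/39

4/3 20/39 32/39 -20/39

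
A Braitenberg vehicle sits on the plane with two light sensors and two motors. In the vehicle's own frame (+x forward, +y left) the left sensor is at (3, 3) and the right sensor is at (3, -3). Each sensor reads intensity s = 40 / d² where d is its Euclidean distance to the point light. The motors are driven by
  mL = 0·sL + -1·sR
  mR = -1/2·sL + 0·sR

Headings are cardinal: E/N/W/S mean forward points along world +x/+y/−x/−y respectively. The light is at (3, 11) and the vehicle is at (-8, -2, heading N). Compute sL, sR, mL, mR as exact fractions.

5/37 10/41 -10/41 -5/74

left sensor world pos  = (-11, 1); dL² = 296
right sensor world pos = (-5, 1); dR² = 164
sL = 40/296 = 5/37
sR = 40/164 = 10/41
mL = 0·sL + -1·sR = -10/41
mR = -1/2·sL + 0·sR = -5/74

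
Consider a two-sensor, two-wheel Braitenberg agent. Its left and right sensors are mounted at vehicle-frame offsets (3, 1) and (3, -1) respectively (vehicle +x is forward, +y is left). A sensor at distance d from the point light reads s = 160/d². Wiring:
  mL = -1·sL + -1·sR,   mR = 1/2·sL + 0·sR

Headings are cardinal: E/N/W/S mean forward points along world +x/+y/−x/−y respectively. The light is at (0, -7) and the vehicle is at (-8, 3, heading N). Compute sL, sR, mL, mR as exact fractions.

left sensor world pos  = (-9, 6); dL² = 250
right sensor world pos = (-7, 6); dR² = 218
sL = 160/250 = 16/25
sR = 160/218 = 80/109
mL = -1·sL + -1·sR = -3744/2725
mR = 1/2·sL + 0·sR = 8/25

16/25 80/109 -3744/2725 8/25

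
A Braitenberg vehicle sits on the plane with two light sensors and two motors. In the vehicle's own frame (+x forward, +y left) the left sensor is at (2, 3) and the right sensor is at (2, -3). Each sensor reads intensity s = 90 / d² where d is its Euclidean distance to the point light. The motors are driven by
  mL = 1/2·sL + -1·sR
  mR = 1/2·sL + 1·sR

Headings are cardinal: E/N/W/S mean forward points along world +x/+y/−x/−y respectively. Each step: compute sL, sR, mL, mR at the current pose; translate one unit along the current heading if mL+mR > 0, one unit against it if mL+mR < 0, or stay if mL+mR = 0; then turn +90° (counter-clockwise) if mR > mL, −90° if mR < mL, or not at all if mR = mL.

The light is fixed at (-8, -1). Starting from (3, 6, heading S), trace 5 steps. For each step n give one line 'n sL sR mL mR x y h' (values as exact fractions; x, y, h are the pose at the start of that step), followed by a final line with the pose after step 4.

n=0: pose=(3,6,S); sL=90/221, sR=90/89; mL=-15885/19669, mR=23895/19669; mL+mR=90/221 → advance +1; mR−mL=180/89 → turn +1·90°
n=1: pose=(3,5,E); sL=9/25, sR=45/89; mL=-1449/4450, mR=3051/4450; mL+mR=9/25 → advance +1; mR−mL=90/89 → turn +1·90°
n=2: pose=(4,5,N); sL=18/29, sR=90/289; mL=-9/8381, mR=5211/8381; mL+mR=18/29 → advance +1; mR−mL=180/289 → turn +1·90°
n=3: pose=(4,6,W); sL=45/58, sR=9/20; mL=-9/145, mR=243/290; mL+mR=45/58 → advance +1; mR−mL=9/10 → turn +1·90°
n=4: pose=(3,6,S); sL=90/221, sR=90/89; mL=-15885/19669, mR=23895/19669; mL+mR=90/221 → advance +1; mR−mL=180/89 → turn +1·90°

0 90/221 90/89 -15885/19669 23895/19669 3 6 S
1 9/25 45/89 -1449/4450 3051/4450 3 5 E
2 18/29 90/289 -9/8381 5211/8381 4 5 N
3 45/58 9/20 -9/145 243/290 4 6 W
4 90/221 90/89 -15885/19669 23895/19669 3 6 S
final 3 5 E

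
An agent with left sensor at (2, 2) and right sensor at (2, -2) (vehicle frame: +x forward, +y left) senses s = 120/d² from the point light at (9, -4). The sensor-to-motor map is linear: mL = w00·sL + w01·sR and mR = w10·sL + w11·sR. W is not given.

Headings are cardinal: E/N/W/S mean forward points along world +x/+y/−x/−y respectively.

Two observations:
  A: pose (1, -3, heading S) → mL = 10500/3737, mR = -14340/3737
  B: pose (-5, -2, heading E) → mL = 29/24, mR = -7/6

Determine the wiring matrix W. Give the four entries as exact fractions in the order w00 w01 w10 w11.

obs A: pose=(1,-3,S) → sL=120/37, sR=120/101, mL=10500/3737, mR=-14340/3737
obs B: pose=(-5,-2,E) → sL=3/4, sR=5/6, mL=29/24, mR=-7/6
sensor matrix S = [[120/37, 120/101], [3/4, 5/6]]; det S = 6770/3737
solve [mL_A; mL_B] = S·[w00; w01] and [mR_A; mR_B] = S·[w10; w11]:
  w00 = 1/2, w01 = 1, w10 = -1, w11 = -1/2

1/2 1 -1 -1/2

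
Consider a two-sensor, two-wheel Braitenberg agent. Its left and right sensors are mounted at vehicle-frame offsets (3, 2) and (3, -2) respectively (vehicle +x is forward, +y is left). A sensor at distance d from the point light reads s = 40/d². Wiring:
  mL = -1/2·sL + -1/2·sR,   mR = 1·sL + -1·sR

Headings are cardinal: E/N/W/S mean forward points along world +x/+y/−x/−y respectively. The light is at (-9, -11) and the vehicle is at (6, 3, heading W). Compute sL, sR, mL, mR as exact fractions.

left sensor world pos  = (3, 1); dL² = 288
right sensor world pos = (3, 5); dR² = 400
sL = 40/288 = 5/36
sR = 40/400 = 1/10
mL = -1/2·sL + -1/2·sR = -43/360
mR = 1·sL + -1·sR = 7/180

5/36 1/10 -43/360 7/180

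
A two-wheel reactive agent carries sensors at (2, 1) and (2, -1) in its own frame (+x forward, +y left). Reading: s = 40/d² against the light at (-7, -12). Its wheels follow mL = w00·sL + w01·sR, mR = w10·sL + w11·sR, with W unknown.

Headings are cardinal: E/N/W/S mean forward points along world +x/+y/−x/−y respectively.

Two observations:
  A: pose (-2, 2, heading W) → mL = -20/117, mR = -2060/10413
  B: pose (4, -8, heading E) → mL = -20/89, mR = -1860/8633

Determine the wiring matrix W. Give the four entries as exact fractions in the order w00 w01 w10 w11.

obs A: pose=(-2,2,W) → sL=20/89, sR=20/117, mL=-20/117, mR=-2060/10413
obs B: pose=(4,-8,E) → sL=20/97, sR=20/89, mL=-20/89, mR=-1860/8633
sensor matrix S = [[20/89, 20/117], [20/97, 20/89]]; det S = 1371200/89895429
solve [mL_A; mL_B] = S·[w00; w01] and [mR_A; mR_B] = S·[w10; w11]:
  w00 = 0, w01 = -1, w10 = -1/2, w11 = -1/2

0 -1 -1/2 -1/2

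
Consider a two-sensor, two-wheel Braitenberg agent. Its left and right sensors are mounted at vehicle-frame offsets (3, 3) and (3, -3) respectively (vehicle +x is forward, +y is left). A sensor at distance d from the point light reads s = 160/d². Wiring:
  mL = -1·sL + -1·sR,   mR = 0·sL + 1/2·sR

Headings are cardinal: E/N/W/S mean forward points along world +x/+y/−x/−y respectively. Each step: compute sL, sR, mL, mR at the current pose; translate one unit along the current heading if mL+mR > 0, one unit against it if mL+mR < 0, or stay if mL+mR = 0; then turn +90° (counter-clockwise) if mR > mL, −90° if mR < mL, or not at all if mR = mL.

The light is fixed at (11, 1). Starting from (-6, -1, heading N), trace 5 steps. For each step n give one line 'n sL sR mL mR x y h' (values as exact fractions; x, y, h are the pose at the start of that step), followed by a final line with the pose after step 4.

n=0: pose=(-6,-1,N); sL=160/401, sR=160/197; mL=-95680/78997, mR=80/197; mL+mR=-63600/78997 → advance -1; mR−mL=127760/78997 → turn +1·90°
n=1: pose=(-6,-2,W); sL=40/109, sR=2/5; mL=-418/545, mR=1/5; mL+mR=-309/545 → advance -1; mR−mL=527/545 → turn +1·90°
n=2: pose=(-5,-2,S); sL=32/41, sR=160/397; mL=-19264/16277, mR=80/397; mL+mR=-15984/16277 → advance -1; mR−mL=22544/16277 → turn +1·90°
n=3: pose=(-5,-1,E); sL=16/17, sR=80/97; mL=-2912/1649, mR=40/97; mL+mR=-2232/1649 → advance -1; mR−mL=3592/1649 → turn +1·90°
n=4: pose=(-6,-1,N); sL=160/401, sR=160/197; mL=-95680/78997, mR=80/197; mL+mR=-63600/78997 → advance -1; mR−mL=127760/78997 → turn +1·90°

0 160/401 160/197 -95680/78997 80/197 -6 -1 N
1 40/109 2/5 -418/545 1/5 -6 -2 W
2 32/41 160/397 -19264/16277 80/397 -5 -2 S
3 16/17 80/97 -2912/1649 40/97 -5 -1 E
4 160/401 160/197 -95680/78997 80/197 -6 -1 N
final -6 -2 W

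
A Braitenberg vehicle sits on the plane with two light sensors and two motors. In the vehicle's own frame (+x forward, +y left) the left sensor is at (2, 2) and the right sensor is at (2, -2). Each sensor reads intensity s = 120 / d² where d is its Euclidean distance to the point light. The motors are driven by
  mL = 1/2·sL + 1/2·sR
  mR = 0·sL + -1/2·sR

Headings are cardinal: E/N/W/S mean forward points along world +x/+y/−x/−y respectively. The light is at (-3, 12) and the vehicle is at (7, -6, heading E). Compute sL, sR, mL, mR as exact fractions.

3/10 15/68 177/680 -15/136

left sensor world pos  = (9, -4); dL² = 400
right sensor world pos = (9, -8); dR² = 544
sL = 120/400 = 3/10
sR = 120/544 = 15/68
mL = 1/2·sL + 1/2·sR = 177/680
mR = 0·sL + -1/2·sR = -15/136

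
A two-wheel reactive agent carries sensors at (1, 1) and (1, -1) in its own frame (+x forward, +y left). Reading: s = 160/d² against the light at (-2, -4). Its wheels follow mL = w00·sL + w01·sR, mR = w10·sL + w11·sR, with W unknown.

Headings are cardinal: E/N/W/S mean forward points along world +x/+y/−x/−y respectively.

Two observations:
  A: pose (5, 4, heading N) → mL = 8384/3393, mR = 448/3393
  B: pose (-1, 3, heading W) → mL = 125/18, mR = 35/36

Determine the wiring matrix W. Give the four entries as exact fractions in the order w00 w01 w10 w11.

obs A: pose=(5,4,N) → sL=160/117, sR=32/29, mL=8384/3393, mR=448/3393
obs B: pose=(-1,3,W) → sL=40/9, sR=5/2, mL=125/18, mR=35/36
sensor matrix S = [[160/117, 32/29], [40/9, 5/2]]; det S = -560/377
solve [mL_A; mL_B] = S·[w00; w01] and [mR_A; mR_B] = S·[w10; w11]:
  w00 = 1, w01 = 1, w10 = 1/2, w11 = -1/2

1 1 1/2 -1/2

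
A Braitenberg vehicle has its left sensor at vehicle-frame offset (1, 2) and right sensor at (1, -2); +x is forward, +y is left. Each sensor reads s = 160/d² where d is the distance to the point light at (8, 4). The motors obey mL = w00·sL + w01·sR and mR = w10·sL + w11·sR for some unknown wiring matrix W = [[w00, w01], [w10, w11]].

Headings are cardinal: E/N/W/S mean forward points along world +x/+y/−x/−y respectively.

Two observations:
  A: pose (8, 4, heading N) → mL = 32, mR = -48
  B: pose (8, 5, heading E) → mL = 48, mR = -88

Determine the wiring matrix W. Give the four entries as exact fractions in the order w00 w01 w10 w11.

obs A: pose=(8,4,N) → sL=32, sR=32, mL=32, mR=-48
obs B: pose=(8,5,E) → sL=16, sR=80, mL=48, mR=-88
sensor matrix S = [[32, 32], [16, 80]]; det S = 2048
solve [mL_A; mL_B] = S·[w00; w01] and [mR_A; mR_B] = S·[w10; w11]:
  w00 = 1/2, w01 = 1/2, w10 = -1/2, w11 = -1

1/2 1/2 -1/2 -1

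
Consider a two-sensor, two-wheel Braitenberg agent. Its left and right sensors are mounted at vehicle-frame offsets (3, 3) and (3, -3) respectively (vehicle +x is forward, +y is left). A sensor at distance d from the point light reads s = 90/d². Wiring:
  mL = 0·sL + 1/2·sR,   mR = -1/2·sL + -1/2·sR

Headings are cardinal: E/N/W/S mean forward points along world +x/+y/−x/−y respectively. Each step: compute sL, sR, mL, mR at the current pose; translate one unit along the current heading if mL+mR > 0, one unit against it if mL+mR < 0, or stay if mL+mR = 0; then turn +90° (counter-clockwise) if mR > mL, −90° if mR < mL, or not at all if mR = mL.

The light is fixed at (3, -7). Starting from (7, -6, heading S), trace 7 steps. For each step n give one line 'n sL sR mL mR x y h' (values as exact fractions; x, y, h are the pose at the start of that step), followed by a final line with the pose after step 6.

0 90/53 18 9 -522/53 7 -6 S
1 45 45/13 45/26 -315/13 7 -5 W
2 90/29 90/89 45/89 -5310/2581 8 -5 N
3 9/8 45/34 45/68 -333/272 8 -6 E
4 90/53 18 9 -522/53 7 -6 S
5 45 45/13 45/26 -315/13 7 -5 W
6 90/29 90/89 45/89 -5310/2581 8 -5 N
final 8 -6 E

n=0: pose=(7,-6,S); sL=90/53, sR=18; mL=9, mR=-522/53; mL+mR=-45/53 → advance -1; mR−mL=-999/53 → turn -1·90°
n=1: pose=(7,-5,W); sL=45, sR=45/13; mL=45/26, mR=-315/13; mL+mR=-45/2 → advance -1; mR−mL=-675/26 → turn -1·90°
n=2: pose=(8,-5,N); sL=90/29, sR=90/89; mL=45/89, mR=-5310/2581; mL+mR=-45/29 → advance -1; mR−mL=-6615/2581 → turn -1·90°
n=3: pose=(8,-6,E); sL=9/8, sR=45/34; mL=45/68, mR=-333/272; mL+mR=-9/16 → advance -1; mR−mL=-513/272 → turn -1·90°
n=4: pose=(7,-6,S); sL=90/53, sR=18; mL=9, mR=-522/53; mL+mR=-45/53 → advance -1; mR−mL=-999/53 → turn -1·90°
n=5: pose=(7,-5,W); sL=45, sR=45/13; mL=45/26, mR=-315/13; mL+mR=-45/2 → advance -1; mR−mL=-675/26 → turn -1·90°
n=6: pose=(8,-5,N); sL=90/29, sR=90/89; mL=45/89, mR=-5310/2581; mL+mR=-45/29 → advance -1; mR−mL=-6615/2581 → turn -1·90°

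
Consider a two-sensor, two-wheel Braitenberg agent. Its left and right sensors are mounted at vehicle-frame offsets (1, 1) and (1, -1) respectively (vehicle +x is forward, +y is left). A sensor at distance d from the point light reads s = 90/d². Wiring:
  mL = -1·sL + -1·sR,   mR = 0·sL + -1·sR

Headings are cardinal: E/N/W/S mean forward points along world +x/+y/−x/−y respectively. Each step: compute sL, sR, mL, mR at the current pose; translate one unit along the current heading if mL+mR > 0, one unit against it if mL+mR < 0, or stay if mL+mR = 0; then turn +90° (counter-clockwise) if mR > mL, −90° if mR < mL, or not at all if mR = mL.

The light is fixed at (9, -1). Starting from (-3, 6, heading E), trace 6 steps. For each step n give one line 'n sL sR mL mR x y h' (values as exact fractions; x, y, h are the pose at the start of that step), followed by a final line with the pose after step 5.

0 18/37 90/157 -6156/5809 -90/157 -3 6 E
1 9/26 45/104 -81/104 -45/104 -4 6 N
2 90/221 18/49 -8388/10829 -18/49 -4 5 W
3 45/73 45/97 -7650/7081 -45/97 -3 5 S
4 18/37 90/157 -6156/5809 -90/157 -3 6 E
5 9/26 45/104 -81/104 -45/104 -4 6 N
final -4 5 W

n=0: pose=(-3,6,E); sL=18/37, sR=90/157; mL=-6156/5809, mR=-90/157; mL+mR=-9486/5809 → advance -1; mR−mL=18/37 → turn +1·90°
n=1: pose=(-4,6,N); sL=9/26, sR=45/104; mL=-81/104, mR=-45/104; mL+mR=-63/52 → advance -1; mR−mL=9/26 → turn +1·90°
n=2: pose=(-4,5,W); sL=90/221, sR=18/49; mL=-8388/10829, mR=-18/49; mL+mR=-12366/10829 → advance -1; mR−mL=90/221 → turn +1·90°
n=3: pose=(-3,5,S); sL=45/73, sR=45/97; mL=-7650/7081, mR=-45/97; mL+mR=-10935/7081 → advance -1; mR−mL=45/73 → turn +1·90°
n=4: pose=(-3,6,E); sL=18/37, sR=90/157; mL=-6156/5809, mR=-90/157; mL+mR=-9486/5809 → advance -1; mR−mL=18/37 → turn +1·90°
n=5: pose=(-4,6,N); sL=9/26, sR=45/104; mL=-81/104, mR=-45/104; mL+mR=-63/52 → advance -1; mR−mL=9/26 → turn +1·90°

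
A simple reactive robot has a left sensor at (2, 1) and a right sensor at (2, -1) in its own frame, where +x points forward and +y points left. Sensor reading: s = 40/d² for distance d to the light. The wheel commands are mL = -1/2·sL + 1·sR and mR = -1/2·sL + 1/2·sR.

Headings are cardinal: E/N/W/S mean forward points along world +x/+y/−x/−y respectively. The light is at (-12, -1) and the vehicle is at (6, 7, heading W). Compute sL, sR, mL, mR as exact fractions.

8/61 40/337 1092/20557 -128/20557

left sensor world pos  = (4, 6); dL² = 305
right sensor world pos = (4, 8); dR² = 337
sL = 40/305 = 8/61
sR = 40/337 = 40/337
mL = -1/2·sL + 1·sR = 1092/20557
mR = -1/2·sL + 1/2·sR = -128/20557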